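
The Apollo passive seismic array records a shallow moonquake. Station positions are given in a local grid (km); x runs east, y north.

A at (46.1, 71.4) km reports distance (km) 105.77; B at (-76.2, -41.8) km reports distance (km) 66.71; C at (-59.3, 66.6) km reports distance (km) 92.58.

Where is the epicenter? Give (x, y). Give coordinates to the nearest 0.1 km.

(-15.2, -14.8)

Circle about each station: (x − 46.1)² + (y − 71.4)² = 105.77²; (x + 76.2)² + (y + 41.8)² = 66.71²; (x + 59.3)² + (y − 66.6)² = 92.58².
Subtracting pairs of circle equations eliminates x²+y² and gives linear equations (the radical axes):
-244.6 x − 226.4 y = 7067.58
-210.8 x − 9.6 y = 3345.12
Solving the 2×2 system: x ≈ -15.2, y ≈ -14.8 km.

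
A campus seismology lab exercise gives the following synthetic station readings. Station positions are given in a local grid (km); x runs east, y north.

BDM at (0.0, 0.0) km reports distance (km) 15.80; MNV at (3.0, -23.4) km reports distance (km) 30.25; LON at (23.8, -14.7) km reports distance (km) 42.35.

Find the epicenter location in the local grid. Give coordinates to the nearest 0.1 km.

x ≈ -15.8 km, y ≈ 0.3 km

Circle about each station: x² + y² = 15.80²; (x − 3.0)² + (y + 23.4)² = 30.25²; (x − 23.8)² + (y + 14.7)² = 42.35².
Subtracting pairs of circle equations eliminates x²+y² and gives linear equations (the radical axes):
6.0 x − 46.8 y = -108.86
47.6 x − 29.4 y = -761.35
Solving the 2×2 system: x ≈ -15.8, y ≈ 0.3 km.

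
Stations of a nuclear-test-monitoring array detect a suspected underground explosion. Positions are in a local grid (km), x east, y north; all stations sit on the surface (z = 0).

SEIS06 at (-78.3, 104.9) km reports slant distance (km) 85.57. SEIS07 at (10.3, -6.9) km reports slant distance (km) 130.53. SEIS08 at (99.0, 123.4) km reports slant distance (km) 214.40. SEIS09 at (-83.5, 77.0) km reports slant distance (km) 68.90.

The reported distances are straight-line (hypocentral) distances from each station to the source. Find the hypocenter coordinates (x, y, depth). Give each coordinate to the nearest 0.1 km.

Each station gives a sphere (x−x_i)² + (y−y_i)² + z² = d_i² (stations at z=0).
Subtracting the SEIS06 sphere from SEIS07 and SEIS08: z² cancels, leaving linear equations in x and y:
177.2 x − 223.6 y = -26697.06
354.6 x + 37.0 y = -30751.48
Solving: x ≈ -91.605, y ≈ 46.801 km (keep extra digits for the depth step; rounded: -91.6, 46.8).
Then from the SEIS06 sphere: z² = 85.57² − (x + 78.3)² − (y − 104.9)² with x = -91.605, y = 46.801, so z ≈ 61.398 ≈ 61.4 km.

x ≈ -91.6 km, y ≈ 46.8 km, depth ≈ 61.4 km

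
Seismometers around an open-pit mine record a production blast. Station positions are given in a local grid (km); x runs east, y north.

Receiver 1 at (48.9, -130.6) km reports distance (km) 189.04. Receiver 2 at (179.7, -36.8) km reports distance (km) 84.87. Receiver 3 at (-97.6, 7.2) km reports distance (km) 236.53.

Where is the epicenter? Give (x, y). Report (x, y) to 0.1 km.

137.1 km east, 36.6 km north

Circle about each station: (x − 48.9)² + (y + 130.6)² = 189.04²; (x − 179.7)² + (y + 36.8)² = 84.87²; (x + 97.6)² + (y − 7.2)² = 236.53².
Subtracting pairs of circle equations eliminates x²+y² and gives linear equations (the radical axes):
261.6 x + 187.6 y = 42731.96
-293.0 x + 275.6 y = -30080.29
Solving the 2×2 system: x ≈ 137.1, y ≈ 36.6 km.
Check against Receiver 1 (with the unrounded x, y): √((x − 48.9)²+(y + 130.6)²) = 189.04 ≈ 189.04 km. ✓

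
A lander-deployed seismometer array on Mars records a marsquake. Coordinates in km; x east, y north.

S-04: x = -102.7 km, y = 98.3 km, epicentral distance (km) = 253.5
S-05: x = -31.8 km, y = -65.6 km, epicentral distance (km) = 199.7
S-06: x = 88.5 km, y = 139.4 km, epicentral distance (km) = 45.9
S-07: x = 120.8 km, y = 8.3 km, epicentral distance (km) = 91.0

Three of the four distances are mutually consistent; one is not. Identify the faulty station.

S-04

Solve using three stations at a time. Using S-05, S-06, S-07 (subtract circle equations pairwise → linear system) gives (x, y) ≈ (88.9, 93.5).
Distances from that point to each station vs reported:
  S-04: calculated 191.6 vs reported 253.5 → residual 61.9 km
  S-05: calculated 199.7 vs reported 199.7 → residual 0.0 km
  S-06: calculated 45.9 vs reported 45.9 → residual 0.0 km
  S-07: calculated 91.0 vs reported 91.0 → residual 0.0 km
S-05, S-06, S-07 are mutually consistent (residuals ≈ 0); S-04 is off by 61.9 km.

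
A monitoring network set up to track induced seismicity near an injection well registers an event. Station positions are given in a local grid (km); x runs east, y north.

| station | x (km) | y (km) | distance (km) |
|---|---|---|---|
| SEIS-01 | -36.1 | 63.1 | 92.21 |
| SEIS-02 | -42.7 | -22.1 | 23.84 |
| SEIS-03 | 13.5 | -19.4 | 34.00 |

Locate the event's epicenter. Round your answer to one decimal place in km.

-19.5 km east, -27.6 km north

Circle about each station: (x + 36.1)² + (y − 63.1)² = 92.21²; (x + 42.7)² + (y + 22.1)² = 23.84²; (x − 13.5)² + (y + 19.4)² = 34.00².
Subtracting the SEIS-01 equation from the SEIS-02 and SEIS-03 equations removes the quadratic terms:
-13.2 x − 170.4 y = 4961.22
99.2 x − 165.0 y = 2620.47
Solving the 2×2 system: x ≈ -19.5, y ≈ -27.6 km.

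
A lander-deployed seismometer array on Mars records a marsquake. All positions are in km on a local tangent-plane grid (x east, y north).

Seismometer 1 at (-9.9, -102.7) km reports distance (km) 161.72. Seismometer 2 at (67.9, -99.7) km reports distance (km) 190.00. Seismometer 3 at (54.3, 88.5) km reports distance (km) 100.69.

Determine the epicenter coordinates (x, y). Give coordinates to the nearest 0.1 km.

x ≈ -41.0 km, y ≈ 56.0 km

Circle about each station: (x + 9.9)² + (y + 102.7)² = 161.72²; (x − 67.9)² + (y + 99.7)² = 190.00²; (x − 54.3)² + (y − 88.5)² = 100.69².
Subtracting the Seismometer 1 equation from the Seismometer 2 and Seismometer 3 equations removes the quadratic terms:
155.6 x + 6.0 y = -6041.44
128.4 x + 382.4 y = 16150.32
Solving the 2×2 system: x ≈ -41.0, y ≈ 56.0 km.
Check against Seismometer 1 (with the unrounded x, y): √((x + 9.9)²+(y + 102.7)²) = 161.71 ≈ 161.72 km. ✓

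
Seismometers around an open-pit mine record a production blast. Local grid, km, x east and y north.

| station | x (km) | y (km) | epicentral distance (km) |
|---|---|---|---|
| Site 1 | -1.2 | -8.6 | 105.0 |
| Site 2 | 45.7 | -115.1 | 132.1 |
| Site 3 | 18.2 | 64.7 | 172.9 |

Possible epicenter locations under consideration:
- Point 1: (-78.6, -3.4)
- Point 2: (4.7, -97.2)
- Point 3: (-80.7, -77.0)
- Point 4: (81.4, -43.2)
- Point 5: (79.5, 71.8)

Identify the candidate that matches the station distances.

For each candidate, compare |candidate − station| to the reported distance:
Point 1: residuals Site 1 27.4, Site 2 35.0, Site 3 54.5 → max 54.5 km
Point 2: residuals Site 1 16.2, Site 2 87.4, Site 3 10.4 → max 87.4 km
Point 3: residuals Site 1 0.1, Site 2 0.1, Site 3 0.1 → max 0.1 km
Point 4: residuals Site 1 15.4, Site 2 51.8, Site 3 47.9 → max 51.8 km
Point 5: residuals Site 1 8.9, Site 2 57.8, Site 3 111.2 → max 111.2 km
Only Point 3 has all residuals ≈ 0.

Point 3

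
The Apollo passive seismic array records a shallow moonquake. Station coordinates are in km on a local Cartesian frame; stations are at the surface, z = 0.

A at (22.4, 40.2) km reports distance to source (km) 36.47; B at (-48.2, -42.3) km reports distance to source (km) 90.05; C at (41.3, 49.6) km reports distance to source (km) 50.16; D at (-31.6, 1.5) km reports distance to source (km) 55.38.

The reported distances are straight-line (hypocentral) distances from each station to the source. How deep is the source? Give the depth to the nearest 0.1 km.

Each station gives a sphere (x−x_i)² + (y−y_i)² + z² = d_i² (stations at z=0).
Subtracting the A sphere from B and C: z² cancels, leaving linear equations in x and y:
-141.2 x − 165.0 y = -4784.21
37.8 x + 18.8 y = 862.09
Solving: x ≈ 14.599, y ≈ 16.502 km (keep extra digits for the depth step; rounded: 14.6, 16.5).
Then from the A sphere: z² = 36.47² − (x − 22.4)² − (y − 40.2)² with x = 14.599, y = 16.502, so z ≈ 26.601 ≈ 26.6 km.
Check against D (with the unrounded solution): distance 55.38 ≈ 55.38 km. ✓

26.6 km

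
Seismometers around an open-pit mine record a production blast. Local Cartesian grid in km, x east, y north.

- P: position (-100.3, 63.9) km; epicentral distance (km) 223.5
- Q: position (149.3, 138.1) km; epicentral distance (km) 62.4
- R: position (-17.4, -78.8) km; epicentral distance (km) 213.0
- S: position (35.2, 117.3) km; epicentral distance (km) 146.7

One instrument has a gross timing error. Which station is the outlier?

S

Solve using three stations at a time. Using P, Q, R (subtract circle equations pairwise → linear system) gives (x, y) ≈ (122.5, 81.8).
Distances from that point to each station vs reported:
  P: calculated 223.5 vs reported 223.5 → residual 0.0 km
  Q: calculated 62.3 vs reported 62.4 → residual 0.1 km
  R: calculated 213.0 vs reported 213.0 → residual 0.0 km
  S: calculated 94.2 vs reported 146.7 → residual 52.5 km
P, Q, R are mutually consistent (residuals ≈ 0); S is off by 52.5 km.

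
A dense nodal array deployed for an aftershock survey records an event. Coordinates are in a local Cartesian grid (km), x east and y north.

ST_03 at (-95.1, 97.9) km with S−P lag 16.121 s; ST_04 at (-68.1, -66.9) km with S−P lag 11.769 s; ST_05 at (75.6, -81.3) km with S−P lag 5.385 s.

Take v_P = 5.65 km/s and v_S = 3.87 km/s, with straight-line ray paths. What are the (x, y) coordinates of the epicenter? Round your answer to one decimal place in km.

Distance from S−P lag: d = Δt · v_P v_S / (v_P − v_S) = Δt · (5.65·3.87)/(5.65−3.87) ≈ 12.2840·Δt.
So d_ST_03 = 198.03, d_ST_04 = 144.57, d_ST_05 = 66.15 km.
Circle about each station: (x + 95.1)² + (y − 97.9)² = 198.03²; (x + 68.1)² + (y + 66.9)² = 144.57²; (x − 75.6)² + (y + 81.3)² = 66.15².
Subtracting pairs of circle equations eliminates x²+y² and gives linear equations (the radical axes):
54.0 x − 329.6 y = 8800.20
341.4 x − 358.4 y = 28536.69
Solving the 2×2 system: x ≈ 67.1, y ≈ -15.7 km.

(67.1, -15.7)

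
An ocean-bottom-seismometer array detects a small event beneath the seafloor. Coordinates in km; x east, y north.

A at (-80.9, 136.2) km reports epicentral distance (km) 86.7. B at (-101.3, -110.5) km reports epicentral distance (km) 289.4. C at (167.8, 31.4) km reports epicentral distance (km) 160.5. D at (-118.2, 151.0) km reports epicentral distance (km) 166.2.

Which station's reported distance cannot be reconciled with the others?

Solve using three stations at a time. Using B, C, D (subtract circle equations pairwise → linear system) gives (x, y) ≈ (47.5, 137.7).
Distances from that point to each station vs reported:
  A: calculated 128.4 vs reported 86.7 → residual 41.7 km
  B: calculated 289.4 vs reported 289.4 → residual 0.0 km
  C: calculated 160.5 vs reported 160.5 → residual 0.0 km
  D: calculated 166.2 vs reported 166.2 → residual 0.0 km
B, C, D are mutually consistent (residuals ≈ 0); A is off by 41.7 km.

A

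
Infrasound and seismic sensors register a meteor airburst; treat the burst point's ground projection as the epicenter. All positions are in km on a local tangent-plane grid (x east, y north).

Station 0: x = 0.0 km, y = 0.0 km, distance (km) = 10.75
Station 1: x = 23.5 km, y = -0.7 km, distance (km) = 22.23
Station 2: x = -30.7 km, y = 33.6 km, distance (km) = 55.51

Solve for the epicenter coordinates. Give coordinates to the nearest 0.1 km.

Circle about each station: x² + y² = 10.75²; (x − 23.5)² + (y + 0.7)² = 22.23²; (x + 30.7)² + (y − 33.6)² = 55.51².
Subtracting pairs of circle equations eliminates x²+y² and gives linear equations (the radical axes):
47.0 x − 1.4 y = 174.13
-61.4 x + 67.2 y = -894.35
Solving the 2×2 system: x ≈ 3.4, y ≈ -10.2 km.

x ≈ 3.4 km, y ≈ -10.2 km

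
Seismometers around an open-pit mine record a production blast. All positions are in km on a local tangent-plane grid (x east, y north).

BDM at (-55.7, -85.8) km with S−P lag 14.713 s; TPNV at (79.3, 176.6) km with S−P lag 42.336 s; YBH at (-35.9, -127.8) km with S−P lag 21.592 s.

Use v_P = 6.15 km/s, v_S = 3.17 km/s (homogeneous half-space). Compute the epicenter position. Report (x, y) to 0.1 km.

Distance from S−P lag: d = Δt · v_P v_S / (v_P − v_S) = Δt · (6.15·3.17)/(6.15−3.17) ≈ 6.5421·Δt.
So d_BDM = 96.25, d_TPNV = 276.97, d_YBH = 141.26 km.
Circle about each station: (x + 55.7)² + (y + 85.8)² = 96.25²; (x − 79.3)² + (y − 176.6)² = 276.97²; (x + 35.9)² + (y + 127.8)² = 141.26².
Subtracting pairs of circle equations eliminates x²+y² and gives linear equations (the radical axes):
270.0 x + 524.8 y = -40436.40
39.6 x − 84.0 y = -3532.81
Solving the 2×2 system: x ≈ -120.8, y ≈ -14.9 km.

-120.8 km east, -14.9 km north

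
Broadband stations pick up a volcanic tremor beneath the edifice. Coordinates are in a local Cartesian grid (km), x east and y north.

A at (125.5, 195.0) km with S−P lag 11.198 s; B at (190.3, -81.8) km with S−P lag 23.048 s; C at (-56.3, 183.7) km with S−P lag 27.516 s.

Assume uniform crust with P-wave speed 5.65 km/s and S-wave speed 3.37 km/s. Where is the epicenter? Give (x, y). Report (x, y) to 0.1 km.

Distance from S−P lag: d = Δt · v_P v_S / (v_P − v_S) = Δt · (5.65·3.37)/(5.65−3.37) ≈ 8.3511·Δt.
So d_A = 93.52, d_B = 192.48, d_C = 229.79 km.
Circle about each station: (x − 125.5)² + (y − 195.0)² = 93.52²; (x − 190.3)² + (y + 81.8)² = 192.48²; (x + 56.3)² + (y − 183.7)² = 229.79².
Subtracting pairs of circle equations eliminates x²+y² and gives linear equations (the radical axes):
129.6 x − 553.6 y = -39172.48
-363.6 x − 22.6 y = -60917.32
Solving the 2×2 system: x ≈ 160.8, y ≈ 108.4 km.

x ≈ 160.8 km, y ≈ 108.4 km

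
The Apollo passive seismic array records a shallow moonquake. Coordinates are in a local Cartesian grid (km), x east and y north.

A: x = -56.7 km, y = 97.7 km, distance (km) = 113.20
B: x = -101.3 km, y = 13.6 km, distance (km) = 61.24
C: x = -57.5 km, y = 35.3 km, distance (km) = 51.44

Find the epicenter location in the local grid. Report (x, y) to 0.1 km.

Circle about each station: (x + 56.7)² + (y − 97.7)² = 113.20²; (x + 101.3)² + (y − 13.6)² = 61.24²; (x + 57.5)² + (y − 35.3)² = 51.44².
Subtracting the A equation from the B and C equations removes the quadratic terms:
-89.2 x − 168.2 y = 6750.37
-1.6 x − 124.8 y = 1960.33
Solving the 2×2 system: x ≈ -47.2, y ≈ -15.1 km.
Check against A (with the unrounded x, y): √((x + 56.7)²+(y − 97.7)²) = 113.20 ≈ 113.20 km. ✓

x ≈ -47.2 km, y ≈ -15.1 km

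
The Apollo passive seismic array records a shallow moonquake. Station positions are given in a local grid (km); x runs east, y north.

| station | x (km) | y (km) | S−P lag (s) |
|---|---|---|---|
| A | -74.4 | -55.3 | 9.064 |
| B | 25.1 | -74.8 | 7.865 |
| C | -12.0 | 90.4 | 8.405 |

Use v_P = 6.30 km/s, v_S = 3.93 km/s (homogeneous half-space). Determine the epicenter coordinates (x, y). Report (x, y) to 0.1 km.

(-0.1, 3.4)

Distance from S−P lag: d = Δt · v_P v_S / (v_P − v_S) = Δt · (6.30·3.93)/(6.30−3.93) ≈ 10.4468·Δt.
So d_A = 94.69, d_B = 82.16, d_C = 87.81 km.
Circle about each station: (x + 74.4)² + (y + 55.3)² = 94.69²; (x − 25.1)² + (y + 74.8)² = 82.16²; (x + 12.0)² + (y − 90.4)² = 87.81².
Subtracting the A equation from the B and C equations removes the quadratic terms:
199.0 x − 39.0 y = -152.47
124.8 x + 291.4 y = 978.31
Solving the 2×2 system: x ≈ -0.1, y ≈ 3.4 km.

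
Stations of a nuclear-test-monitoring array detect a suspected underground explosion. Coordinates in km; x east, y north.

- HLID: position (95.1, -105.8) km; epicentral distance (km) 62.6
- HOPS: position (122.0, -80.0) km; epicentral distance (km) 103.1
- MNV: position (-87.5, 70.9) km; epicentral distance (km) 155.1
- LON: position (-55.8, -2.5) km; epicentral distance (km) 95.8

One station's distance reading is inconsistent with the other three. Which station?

HLID

Solve using three stations at a time. Using HOPS, MNV, LON (subtract circle equations pairwise → linear system) gives (x, y) ≈ (38.5, -19.6).
Distances from that point to each station vs reported:
  HLID: calculated 103.1 vs reported 62.6 → residual 40.5 km
  HOPS: calculated 103.1 vs reported 103.1 → residual 0.0 km
  MNV: calculated 155.1 vs reported 155.1 → residual 0.0 km
  LON: calculated 95.8 vs reported 95.8 → residual 0.0 km
HOPS, MNV, LON are mutually consistent (residuals ≈ 0); HLID is off by 40.5 km.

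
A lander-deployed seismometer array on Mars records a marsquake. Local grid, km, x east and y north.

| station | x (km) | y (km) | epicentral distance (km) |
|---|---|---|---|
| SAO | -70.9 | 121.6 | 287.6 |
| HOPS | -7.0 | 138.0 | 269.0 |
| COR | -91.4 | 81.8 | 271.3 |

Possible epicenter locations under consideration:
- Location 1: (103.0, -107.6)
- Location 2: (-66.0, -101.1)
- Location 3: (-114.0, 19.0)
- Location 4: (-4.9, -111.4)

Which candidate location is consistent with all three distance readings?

Location 1

For each candidate, compare |candidate − station| to the reported distance:
Location 1: residuals SAO 0.1, HOPS 0.1, COR 0.1 → max 0.1 km
Location 2: residuals SAO 64.8, HOPS 22.7, COR 86.6 → max 86.6 km
Location 3: residuals SAO 176.3, HOPS 109.0, COR 204.6 → max 204.6 km
Location 4: residuals SAO 45.4, HOPS 19.6, COR 59.6 → max 59.6 km
Only Location 1 has all residuals ≈ 0.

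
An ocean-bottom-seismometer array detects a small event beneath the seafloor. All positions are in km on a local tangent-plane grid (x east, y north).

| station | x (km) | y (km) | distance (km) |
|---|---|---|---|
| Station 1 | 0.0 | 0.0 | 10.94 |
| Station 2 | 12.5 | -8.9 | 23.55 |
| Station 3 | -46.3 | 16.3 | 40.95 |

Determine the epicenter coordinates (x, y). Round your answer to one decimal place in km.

Circle about each station: x² + y² = 10.94²; (x − 12.5)² + (y + 8.9)² = 23.55²; (x + 46.3)² + (y − 16.3)² = 40.95².
Subtracting the Station 1 equation from the Station 2 and Station 3 equations removes the quadratic terms:
25.0 x − 17.8 y = -199.46
-92.6 x + 32.6 y = 852.16
Solving the 2×2 system: x ≈ -10.4, y ≈ -3.4 km.
Check against Station 1 (with the unrounded x, y): √(x²+y²) = 10.94 ≈ 10.94 km. ✓

x ≈ -10.4 km, y ≈ -3.4 km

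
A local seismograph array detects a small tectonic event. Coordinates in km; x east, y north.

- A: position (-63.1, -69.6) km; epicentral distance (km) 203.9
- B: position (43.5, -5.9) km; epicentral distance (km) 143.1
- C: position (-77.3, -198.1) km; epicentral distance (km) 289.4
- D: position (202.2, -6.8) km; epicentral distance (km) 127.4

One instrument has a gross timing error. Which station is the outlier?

C

Solve using three stations at a time. Using A, B, D (subtract circle equations pairwise → linear system) gives (x, y) ≈ (135.6, -115.5).
Distances from that point to each station vs reported:
  A: calculated 203.9 vs reported 203.9 → residual 0.0 km
  B: calculated 143.2 vs reported 143.1 → residual 0.1 km
  C: calculated 228.4 vs reported 289.4 → residual 61.0 km
  D: calculated 127.5 vs reported 127.4 → residual 0.1 km
A, B, D are mutually consistent (residuals ≈ 0); C is off by 61.0 km.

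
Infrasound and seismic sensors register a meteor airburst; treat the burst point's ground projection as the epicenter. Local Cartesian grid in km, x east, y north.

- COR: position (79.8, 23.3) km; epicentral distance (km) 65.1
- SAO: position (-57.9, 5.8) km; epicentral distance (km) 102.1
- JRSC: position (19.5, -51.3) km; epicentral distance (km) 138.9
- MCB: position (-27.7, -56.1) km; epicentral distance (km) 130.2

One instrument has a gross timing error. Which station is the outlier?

Solve using three stations at a time. Using COR, SAO, MCB (subtract circle equations pairwise → linear system) gives (x, y) ≈ (27.4, 61.8).
Distances from that point to each station vs reported:
  COR: calculated 65.0 vs reported 65.1 → residual 0.1 km
  SAO: calculated 102.1 vs reported 102.1 → residual 0.0 km
  JRSC: calculated 113.4 vs reported 138.9 → residual 25.5 km
  MCB: calculated 130.2 vs reported 130.2 → residual 0.0 km
COR, SAO, MCB are mutually consistent (residuals ≈ 0); JRSC is off by 25.5 km.

JRSC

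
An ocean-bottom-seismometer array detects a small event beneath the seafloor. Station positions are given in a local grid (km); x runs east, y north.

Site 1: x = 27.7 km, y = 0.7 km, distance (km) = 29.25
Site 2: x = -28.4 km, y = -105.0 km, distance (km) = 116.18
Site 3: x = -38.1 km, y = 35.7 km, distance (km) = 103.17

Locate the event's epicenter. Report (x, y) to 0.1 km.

49.5 km east, -18.8 km north

Circle about each station: (x − 27.7)² + (y − 0.7)² = 29.25²; (x + 28.4)² + (y + 105.0)² = 116.18²; (x + 38.1)² + (y − 35.7)² = 103.17².
Subtracting the Site 1 equation from the Site 2 and Site 3 equations removes the quadratic terms:
-112.2 x − 211.4 y = -1578.45
-131.6 x + 70.0 y = -7830.17
Solving the 2×2 system: x ≈ 49.5, y ≈ -18.8 km.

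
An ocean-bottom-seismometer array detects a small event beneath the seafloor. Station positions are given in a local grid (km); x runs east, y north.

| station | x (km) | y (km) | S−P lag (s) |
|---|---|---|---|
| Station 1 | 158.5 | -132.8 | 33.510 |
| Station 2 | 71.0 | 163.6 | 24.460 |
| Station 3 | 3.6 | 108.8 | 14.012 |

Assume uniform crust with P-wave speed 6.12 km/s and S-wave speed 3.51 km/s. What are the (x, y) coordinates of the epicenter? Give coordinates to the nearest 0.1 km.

Distance from S−P lag: d = Δt · v_P v_S / (v_P − v_S) = Δt · (6.12·3.51)/(6.12−3.51) ≈ 8.2303·Δt.
So d_Station 1 = 275.80, d_Station 2 = 201.31, d_Station 3 = 115.32 km.
Circle about each station: (x − 158.5)² + (y + 132.8)² = 275.80²; (x − 71.0)² + (y − 163.6)² = 201.31²; (x − 3.6)² + (y − 108.8)² = 115.32².
Subtracting pairs of circle equations eliminates x²+y² and gives linear equations (the radical axes):
-175.0 x + 592.8 y = 24587.79
-309.8 x + 483.2 y = 31859.25
Solving the 2×2 system: x ≈ -70.7, y ≈ 20.6 km.

(-70.7, 20.6)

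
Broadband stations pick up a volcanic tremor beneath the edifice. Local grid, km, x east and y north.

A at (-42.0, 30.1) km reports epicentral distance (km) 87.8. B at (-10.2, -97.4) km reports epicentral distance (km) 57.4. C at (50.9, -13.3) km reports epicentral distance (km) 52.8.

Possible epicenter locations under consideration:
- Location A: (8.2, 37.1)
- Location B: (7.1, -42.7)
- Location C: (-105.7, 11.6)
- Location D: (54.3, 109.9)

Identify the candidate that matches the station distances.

For each candidate, compare |candidate − station| to the reported distance:
Location A: residuals A 37.1, B 78.4, C 13.3 → max 78.4 km
Location B: residuals A 0.0, B 0.0, C 0.0 → max 0.0 km
Location C: residuals A 21.5, B 87.5, C 105.8 → max 105.8 km
Location D: residuals A 37.3, B 159.7, C 70.4 → max 159.7 km
Only Location B has all residuals ≈ 0.

Location B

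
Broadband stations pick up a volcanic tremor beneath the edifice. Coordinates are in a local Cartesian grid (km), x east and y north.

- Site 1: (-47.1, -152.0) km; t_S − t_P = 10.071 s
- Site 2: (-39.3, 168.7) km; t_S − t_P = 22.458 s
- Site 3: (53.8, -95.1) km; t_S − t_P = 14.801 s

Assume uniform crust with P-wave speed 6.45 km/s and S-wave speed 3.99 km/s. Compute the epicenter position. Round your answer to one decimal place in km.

x ≈ -96.8 km, y ≈ -59.1 km

Distance from S−P lag: d = Δt · v_P v_S / (v_P − v_S) = Δt · (6.45·3.99)/(6.45−3.99) ≈ 10.4616·Δt.
So d_Site 1 = 105.36, d_Site 2 = 234.95, d_Site 3 = 154.84 km.
Circle about each station: (x + 47.1)² + (y + 152.0)² = 105.36²; (x + 39.3)² + (y − 168.7)² = 234.95²; (x − 53.8)² + (y + 95.1)² = 154.84².
Subtracting the Site 1 equation from the Site 2 and Site 3 equations removes the quadratic terms:
15.6 x + 641.4 y = -39419.00
201.8 x + 113.8 y = -26258.66
Solving the 2×2 system: x ≈ -96.8, y ≈ -59.1 km.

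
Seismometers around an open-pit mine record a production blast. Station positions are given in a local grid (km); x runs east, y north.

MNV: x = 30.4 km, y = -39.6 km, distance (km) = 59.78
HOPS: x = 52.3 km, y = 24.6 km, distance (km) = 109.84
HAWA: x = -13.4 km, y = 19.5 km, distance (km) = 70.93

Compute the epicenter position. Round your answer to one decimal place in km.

(-28.5, -49.8)

Circle about each station: (x − 30.4)² + (y + 39.6)² = 59.78²; (x − 52.3)² + (y − 24.6)² = 109.84²; (x + 13.4)² + (y − 19.5)² = 70.93².
Subtracting pairs of circle equations eliminates x²+y² and gives linear equations (the radical axes):
43.8 x + 128.4 y = -7643.05
-87.6 x + 118.2 y = -3389.93
Solving the 2×2 system: x ≈ -28.5, y ≈ -49.8 km.
Check against MNV (with the unrounded x, y): √((x − 30.4)²+(y + 39.6)²) = 59.78 ≈ 59.78 km. ✓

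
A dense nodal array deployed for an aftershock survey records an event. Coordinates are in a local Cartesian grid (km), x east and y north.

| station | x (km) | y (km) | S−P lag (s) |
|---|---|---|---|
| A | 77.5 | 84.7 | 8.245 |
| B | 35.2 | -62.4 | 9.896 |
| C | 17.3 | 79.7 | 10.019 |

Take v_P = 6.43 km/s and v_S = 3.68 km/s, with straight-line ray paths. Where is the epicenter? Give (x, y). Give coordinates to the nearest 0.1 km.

Distance from S−P lag: d = Δt · v_P v_S / (v_P − v_S) = Δt · (6.43·3.68)/(6.43−3.68) ≈ 8.6045·Δt.
So d_A = 70.94, d_B = 85.15, d_C = 86.21 km.
Circle about each station: (x − 77.5)² + (y − 84.7)² = 70.94²; (x − 35.2)² + (y + 62.4)² = 85.15²; (x − 17.3)² + (y − 79.7)² = 86.21².
Subtracting the A equation from the B and C equations removes the quadratic terms:
-84.6 x − 294.2 y = -10265.58
-120.4 x − 10.0 y = -8928.64
Solving the 2×2 system: x ≈ 73.0, y ≈ 13.9 km.
Check against A (with the unrounded x, y): √((x − 77.5)²+(y − 84.7)²) = 70.94 ≈ 70.94 km. ✓

(73.0, 13.9)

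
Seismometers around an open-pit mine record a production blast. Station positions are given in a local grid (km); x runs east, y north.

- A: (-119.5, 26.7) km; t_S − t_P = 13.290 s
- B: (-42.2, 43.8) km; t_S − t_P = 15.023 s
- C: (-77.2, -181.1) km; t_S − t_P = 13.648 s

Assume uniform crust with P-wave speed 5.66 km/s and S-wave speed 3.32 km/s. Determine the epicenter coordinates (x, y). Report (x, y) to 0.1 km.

Distance from S−P lag: d = Δt · v_P v_S / (v_P − v_S) = Δt · (5.66·3.32)/(5.66−3.32) ≈ 8.0304·Δt.
So d_A = 106.72, d_B = 120.64, d_C = 109.60 km.
Circle about each station: (x + 119.5)² + (y − 26.7)² = 106.72²; (x + 42.2)² + (y − 43.8)² = 120.64²; (x + 77.2)² + (y + 181.1)² = 109.60².
Subtracting pairs of circle equations eliminates x²+y² and gives linear equations (the radical axes):
154.6 x + 34.2 y = -14458.71
84.6 x − 415.6 y = 23140.91
Solving the 2×2 system: x ≈ -77.7, y ≈ -71.5 km.

-77.7 km east, -71.5 km north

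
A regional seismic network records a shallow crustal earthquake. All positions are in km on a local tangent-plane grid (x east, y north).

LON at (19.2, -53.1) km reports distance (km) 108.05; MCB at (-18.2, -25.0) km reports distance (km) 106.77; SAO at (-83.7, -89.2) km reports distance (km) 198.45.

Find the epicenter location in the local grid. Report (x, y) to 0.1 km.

x ≈ 61.1 km, y ≈ 46.5 km

Circle about each station: (x − 19.2)² + (y + 53.1)² = 108.05²; (x + 18.2)² + (y + 25.0)² = 106.77²; (x + 83.7)² + (y + 89.2)² = 198.45².
Subtracting pairs of circle equations eliminates x²+y² and gives linear equations (the radical axes):
-74.8 x + 56.2 y = -1957.04
-205.8 x − 72.2 y = -15933.52
Solving the 2×2 system: x ≈ 61.1, y ≈ 46.5 km.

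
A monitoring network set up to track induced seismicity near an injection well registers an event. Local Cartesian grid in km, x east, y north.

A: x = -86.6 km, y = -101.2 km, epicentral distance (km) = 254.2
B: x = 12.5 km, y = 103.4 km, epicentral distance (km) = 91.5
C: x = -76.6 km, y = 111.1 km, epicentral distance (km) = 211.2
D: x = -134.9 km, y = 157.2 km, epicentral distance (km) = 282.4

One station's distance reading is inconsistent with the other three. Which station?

Solve using three stations at a time. Using A, C, D (subtract circle equations pairwise → linear system) gives (x, y) ≈ (123.1, 42.4).
Distances from that point to each station vs reported:
  A: calculated 254.2 vs reported 254.2 → residual 0.0 km
  B: calculated 126.3 vs reported 91.5 → residual 34.8 km
  C: calculated 211.2 vs reported 211.2 → residual 0.0 km
  D: calculated 282.4 vs reported 282.4 → residual 0.0 km
A, C, D are mutually consistent (residuals ≈ 0); B is off by 34.8 km.

B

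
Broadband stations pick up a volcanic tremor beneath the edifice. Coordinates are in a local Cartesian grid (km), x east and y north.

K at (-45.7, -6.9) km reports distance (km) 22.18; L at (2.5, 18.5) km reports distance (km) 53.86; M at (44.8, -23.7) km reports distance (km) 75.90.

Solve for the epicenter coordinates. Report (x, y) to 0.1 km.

Circle about each station: (x + 45.7)² + (y + 6.9)² = 22.18²; (x − 2.5)² + (y − 18.5)² = 53.86²; (x − 44.8)² + (y + 23.7)² = 75.90².
Subtracting the K equation from the L and M equations removes the quadratic terms:
96.4 x + 50.8 y = -4196.55
181.0 x − 33.6 y = -4836.23
Solving the 2×2 system: x ≈ -31.1, y ≈ -23.6 km.

-31.1 km east, -23.6 km north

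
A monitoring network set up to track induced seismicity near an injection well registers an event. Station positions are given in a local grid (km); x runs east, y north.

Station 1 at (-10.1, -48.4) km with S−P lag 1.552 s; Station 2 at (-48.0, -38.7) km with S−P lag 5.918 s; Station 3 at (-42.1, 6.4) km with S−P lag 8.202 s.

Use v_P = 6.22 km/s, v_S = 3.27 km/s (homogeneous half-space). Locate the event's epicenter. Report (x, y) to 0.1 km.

Distance from S−P lag: d = Δt · v_P v_S / (v_P − v_S) = Δt · (6.22·3.27)/(6.22−3.27) ≈ 6.8947·Δt.
So d_Station 1 = 10.70, d_Station 2 = 40.80, d_Station 3 = 56.55 km.
Circle about each station: (x + 10.1)² + (y + 48.4)² = 10.70²; (x + 48.0)² + (y + 38.7)² = 40.80²; (x + 42.1)² + (y − 6.4)² = 56.55².
Subtracting the Station 1 equation from the Station 2 and Station 3 equations removes the quadratic terms:
-75.8 x + 19.4 y = -193.03
-64.0 x + 109.6 y = -3714.61
Solving the 2×2 system: x ≈ -7.2, y ≈ -38.1 km.

(-7.2, -38.1)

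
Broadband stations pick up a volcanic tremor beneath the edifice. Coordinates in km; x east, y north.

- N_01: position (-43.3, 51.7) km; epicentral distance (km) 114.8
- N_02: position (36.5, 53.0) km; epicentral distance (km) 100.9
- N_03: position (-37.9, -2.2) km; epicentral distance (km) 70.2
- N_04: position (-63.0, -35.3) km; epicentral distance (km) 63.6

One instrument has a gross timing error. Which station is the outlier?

N_04

Solve using three stations at a time. Using N_01, N_02, N_03 (subtract circle equations pairwise → linear system) gives (x, y) ≈ (17.0, -46.0).
Distances from that point to each station vs reported:
  N_01: calculated 114.8 vs reported 114.8 → residual 0.0 km
  N_02: calculated 100.9 vs reported 100.9 → residual 0.0 km
  N_03: calculated 70.2 vs reported 70.2 → residual 0.0 km
  N_04: calculated 80.7 vs reported 63.6 → residual 17.1 km
N_01, N_02, N_03 are mutually consistent (residuals ≈ 0); N_04 is off by 17.1 km.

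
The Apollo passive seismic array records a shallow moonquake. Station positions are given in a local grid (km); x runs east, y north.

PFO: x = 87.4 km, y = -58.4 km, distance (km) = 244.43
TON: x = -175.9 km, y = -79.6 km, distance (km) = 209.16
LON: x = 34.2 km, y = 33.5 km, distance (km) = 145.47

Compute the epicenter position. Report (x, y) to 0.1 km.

Circle about each station: (x − 87.4)² + (y + 58.4)² = 244.43²; (x + 175.9)² + (y + 79.6)² = 209.16²; (x − 34.2)² + (y − 33.5)² = 145.47².
Subtracting the PFO equation from the TON and LON equations removes the quadratic terms:
-526.6 x − 42.4 y = 42225.77
-106.4 x + 183.8 y = 29827.07
Solving the 2×2 system: x ≈ -89.1, y ≈ 110.7 km.
Check against PFO (with the unrounded x, y): √((x − 87.4)²+(y + 58.4)²) = 244.43 ≈ 244.43 km. ✓

-89.1 km east, 110.7 km north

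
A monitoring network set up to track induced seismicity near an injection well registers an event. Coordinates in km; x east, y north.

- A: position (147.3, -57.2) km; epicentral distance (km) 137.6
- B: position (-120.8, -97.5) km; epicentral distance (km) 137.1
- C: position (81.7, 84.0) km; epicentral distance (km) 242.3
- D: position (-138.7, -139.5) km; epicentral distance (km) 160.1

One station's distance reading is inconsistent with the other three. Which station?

C

Solve using three stations at a time. Using A, B, D (subtract circle equations pairwise → linear system) gives (x, y) ≈ (16.3, -99.4).
Distances from that point to each station vs reported:
  A: calculated 137.6 vs reported 137.6 → residual 0.0 km
  B: calculated 137.1 vs reported 137.1 → residual 0.0 km
  C: calculated 194.7 vs reported 242.3 → residual 47.6 km
  D: calculated 160.1 vs reported 160.1 → residual 0.0 km
A, B, D are mutually consistent (residuals ≈ 0); C is off by 47.6 km.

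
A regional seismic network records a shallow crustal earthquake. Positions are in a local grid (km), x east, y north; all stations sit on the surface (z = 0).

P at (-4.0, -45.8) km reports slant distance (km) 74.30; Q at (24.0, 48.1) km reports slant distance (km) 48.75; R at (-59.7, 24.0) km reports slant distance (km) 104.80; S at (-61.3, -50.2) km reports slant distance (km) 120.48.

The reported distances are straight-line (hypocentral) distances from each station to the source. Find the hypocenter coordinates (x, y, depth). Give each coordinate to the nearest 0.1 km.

Each station gives a sphere (x−x_i)² + (y−y_i)² + z² = d_i² (stations at z=0).
Subtracting the P sphere from Q and R: z² cancels, leaving linear equations in x and y:
56.0 x + 187.8 y = 3919.90
-111.4 x + 139.6 y = -3436.10
Solving: x ≈ 41.495, y ≈ 8.499 km (keep extra digits for the depth step; rounded: 41.5, 8.5).
Then from the P sphere: z² = 74.30² − (x + 4.0)² − (y + 45.8)² with x = 41.495, y = 8.499, so z ≈ 22.412 ≈ 22.4 km.
Check against S (with the unrounded solution): distance 120.48 ≈ 120.48 km. ✓

(41.5, 8.5, 22.4)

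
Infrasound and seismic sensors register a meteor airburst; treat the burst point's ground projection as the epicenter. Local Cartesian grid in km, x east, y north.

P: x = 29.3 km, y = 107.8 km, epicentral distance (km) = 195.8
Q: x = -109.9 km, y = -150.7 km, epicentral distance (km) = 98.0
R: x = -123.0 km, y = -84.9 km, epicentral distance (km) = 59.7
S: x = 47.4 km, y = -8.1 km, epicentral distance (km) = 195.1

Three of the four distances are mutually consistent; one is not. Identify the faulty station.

S

Solve using three stations at a time. Using P, Q, R (subtract circle equations pairwise → linear system) gives (x, y) ≈ (-67.8, -62.2).
Distances from that point to each station vs reported:
  P: calculated 195.8 vs reported 195.8 → residual 0.0 km
  Q: calculated 98.0 vs reported 98.0 → residual 0.0 km
  R: calculated 59.7 vs reported 59.7 → residual 0.0 km
  S: calculated 127.3 vs reported 195.1 → residual 67.8 km
P, Q, R are mutually consistent (residuals ≈ 0); S is off by 67.8 km.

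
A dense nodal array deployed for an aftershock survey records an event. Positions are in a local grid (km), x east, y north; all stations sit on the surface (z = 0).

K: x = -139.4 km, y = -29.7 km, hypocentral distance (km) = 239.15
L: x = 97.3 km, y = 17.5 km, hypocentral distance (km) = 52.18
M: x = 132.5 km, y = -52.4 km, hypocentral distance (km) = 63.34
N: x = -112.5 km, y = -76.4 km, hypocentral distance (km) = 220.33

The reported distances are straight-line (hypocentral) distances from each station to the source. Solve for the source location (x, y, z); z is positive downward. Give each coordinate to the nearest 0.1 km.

Each station gives a sphere (x−x_i)² + (y−y_i)² + z² = d_i² (stations at z=0).
Subtracting the K sphere from L and M: z² cancels, leaving linear equations in x and y:
473.4 x + 94.4 y = 43929.06
543.8 x − 45.4 y = 53168.33
Solving: x ≈ 96.303, y ≈ -17.593 km (keep extra digits for the depth step; rounded: 96.3, -17.6).
Then from the K sphere: z² = 239.15² − (x + 139.4)² − (y + 29.7)² with x = 96.303, y = -17.593, so z ≈ 38.604 ≈ 38.6 km.

x ≈ 96.3 km, y ≈ -17.6 km, depth ≈ 38.6 km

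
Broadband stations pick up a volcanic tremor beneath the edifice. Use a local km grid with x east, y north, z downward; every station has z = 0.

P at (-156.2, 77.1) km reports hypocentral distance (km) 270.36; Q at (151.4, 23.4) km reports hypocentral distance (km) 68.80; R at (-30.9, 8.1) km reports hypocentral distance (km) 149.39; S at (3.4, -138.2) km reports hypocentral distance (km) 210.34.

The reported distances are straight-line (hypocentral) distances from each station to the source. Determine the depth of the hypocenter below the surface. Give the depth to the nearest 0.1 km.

Each station gives a sphere (x−x_i)² + (y−y_i)² + z² = d_i² (stations at z=0).
Subtracting the P sphere from Q and R: z² cancels, leaving linear equations in x and y:
615.2 x − 107.4 y = 61487.76
250.6 x − 138.0 y = 21454.73
Solving: x ≈ 106.601, y ≈ 38.113 km (keep extra digits for the depth step; rounded: 106.6, 38.1).
Then from the P sphere: z² = 270.36² − (x + 156.2)² − (y − 77.1)² with x = 106.601, y = 38.113, so z ≈ 50.102 ≈ 50.1 km.

z ≈ 50.1 km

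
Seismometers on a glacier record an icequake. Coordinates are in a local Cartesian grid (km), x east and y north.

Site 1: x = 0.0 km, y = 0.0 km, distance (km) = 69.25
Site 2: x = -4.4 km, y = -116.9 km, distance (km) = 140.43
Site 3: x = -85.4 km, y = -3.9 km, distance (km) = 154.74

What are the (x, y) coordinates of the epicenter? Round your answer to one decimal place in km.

Circle about each station: x² + y² = 69.25²; (x + 4.4)² + (y + 116.9)² = 140.43²; (x + 85.4)² + (y + 3.9)² = 154.74².
Subtracting pairs of circle equations eliminates x²+y² and gives linear equations (the radical axes):
-8.8 x − 233.8 y = -1240.05
-170.8 x − 7.8 y = -11840.54
Solving the 2×2 system: x ≈ 69.2, y ≈ 2.7 km.

(69.2, 2.7)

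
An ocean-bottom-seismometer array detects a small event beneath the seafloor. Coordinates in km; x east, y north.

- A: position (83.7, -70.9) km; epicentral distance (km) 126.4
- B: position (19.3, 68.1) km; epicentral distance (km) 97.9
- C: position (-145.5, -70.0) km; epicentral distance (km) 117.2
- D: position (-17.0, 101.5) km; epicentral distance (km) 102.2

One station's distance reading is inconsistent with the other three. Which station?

Solve using three stations at a time. Using B, C, D (subtract circle equations pairwise → linear system) gives (x, y) ≈ (-57.8, 7.8).
Distances from that point to each station vs reported:
  A: calculated 162.0 vs reported 126.4 → residual 35.6 km
  B: calculated 97.9 vs reported 97.9 → residual 0.0 km
  C: calculated 117.2 vs reported 117.2 → residual 0.0 km
  D: calculated 102.2 vs reported 102.2 → residual 0.0 km
B, C, D are mutually consistent (residuals ≈ 0); A is off by 35.6 km.

A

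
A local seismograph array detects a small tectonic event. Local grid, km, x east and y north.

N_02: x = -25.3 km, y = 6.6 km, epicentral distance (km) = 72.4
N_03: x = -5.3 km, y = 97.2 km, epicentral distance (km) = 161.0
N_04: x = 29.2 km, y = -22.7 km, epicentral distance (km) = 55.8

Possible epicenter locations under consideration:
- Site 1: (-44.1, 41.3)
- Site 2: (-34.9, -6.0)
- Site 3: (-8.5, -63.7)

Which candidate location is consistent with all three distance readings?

Site 3

For each candidate, compare |candidate − station| to the reported distance:
Site 1: residuals N_02 32.9, N_03 93.0, N_04 41.5 → max 93.0 km
Site 2: residuals N_02 56.6, N_03 53.6, N_04 10.4 → max 56.6 km
Site 3: residuals N_02 0.1, N_03 0.1, N_04 0.1 → max 0.1 km
Only Site 3 has all residuals ≈ 0.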